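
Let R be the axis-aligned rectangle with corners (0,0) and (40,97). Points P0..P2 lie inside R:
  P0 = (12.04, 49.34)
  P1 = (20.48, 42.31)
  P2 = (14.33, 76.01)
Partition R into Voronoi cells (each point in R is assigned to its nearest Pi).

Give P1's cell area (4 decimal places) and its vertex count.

Area of P1's cell: 1952.7129 (5 vertices)

1. box [0,40]×[0,97]: [(0, 0) (40, 0) (40, 97) (0, 97)]
2. ⊥bis P1·P0 via (16.26,45.825): [(0, 26.3037) (0, 0) (40, 0) (40, 74.3265)]  |A|=2012.6051
3. ⊥bis P1·P2 via (17.405,59.16): [(29.153, 61.3039) (0, 26.3037) (0, 0) (40, 0) (40, 63.2834)]  |A|=1952.7129
4. canonical 5-gon: [(29.153, 61.3039) (0, 26.3037) (0, 0) (40, 0) (40, 63.2834)]
5. shoelace: 1952.7129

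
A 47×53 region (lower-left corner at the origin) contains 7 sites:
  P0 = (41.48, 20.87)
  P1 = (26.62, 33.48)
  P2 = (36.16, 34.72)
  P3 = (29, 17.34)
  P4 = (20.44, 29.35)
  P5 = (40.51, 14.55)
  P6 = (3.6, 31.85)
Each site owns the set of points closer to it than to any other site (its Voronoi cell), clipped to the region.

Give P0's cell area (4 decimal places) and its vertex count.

Area of P0's cell: 136.0018 (4 vertices)

1. box [0,47]×[0,53]: [(0, 0) (47, 0) (47, 53) (0, 53)]
2. ⊥bis P0·P1 via (34.05,27.175): [(10.9897, 0) (47, 0) (47, 42.4357)]  |A|=764.0615
3. ⊥bis P0·P2 via (38.82,27.795): [(32.5239, 25.3766) (10.9897, 0) (47, 0) (47, 30.9371)]  |A|=680.8339
4. ⊥bis P0·P3 via (35.24,19.105): [(33.3737, 25.703) (40.6439, 0) (47, 0) (47, 30.9371)]  |A|=292.4638
5. ⊥bis P0·P4 via (30.96,25.11): [(33.3737, 25.703) (40.6439, 0) (47, 0) (47, 30.9371)]  |A|=292.4638
6. ⊥bis P0·P5 via (40.995,17.71): [(33.3737, 25.703) (35.3913, 18.5701) (47, 16.7883) (47, 30.9371)]  |A|=136.0018
7. ⊥bis P0·P6 via (22.54,26.36): [(33.3737, 25.703) (35.3913, 18.5701) (47, 16.7883) (47, 30.9371)]  |A|=136.0018
8. canonical 4-gon: [(33.3737, 25.703) (35.3913, 18.5701) (47, 16.7883) (47, 30.9371)]
9. shoelace: 136.0018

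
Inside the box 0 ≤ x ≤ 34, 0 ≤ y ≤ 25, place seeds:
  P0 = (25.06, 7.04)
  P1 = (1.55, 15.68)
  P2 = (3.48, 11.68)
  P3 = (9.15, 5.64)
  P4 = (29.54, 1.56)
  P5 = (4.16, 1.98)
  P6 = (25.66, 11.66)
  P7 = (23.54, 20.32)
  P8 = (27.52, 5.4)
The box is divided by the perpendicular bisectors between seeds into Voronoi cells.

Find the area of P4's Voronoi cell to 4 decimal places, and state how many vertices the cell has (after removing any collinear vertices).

1. box [0,34]×[0,25]: [(0, 0) (34, 0) (34, 25) (0, 25)]
2. ⊥bis P4·P0 via (27.3,4.3): [(22.0402, 0) (34, 0) (34, 9.7774)]  |A|=58.4678
3. ⊥bis P4·P1 via (15.545,8.62): [(22.0402, 0) (34, 0) (34, 9.7774)]  |A|=58.4678
4. ⊥bis P4·P2 via (16.51,6.62): [(22.0402, 0) (34, 0) (34, 9.7774)]  |A|=58.4678
5. ⊥bis P4·P3 via (19.345,3.6): [(22.0402, 0) (34, 0) (34, 9.7774)]  |A|=58.4678
6. ⊥bis P4·P5 via (16.85,1.77): [(22.0402, 0) (34, 0) (34, 9.7774)]  |A|=58.4678
7. ⊥bis P4·P6 via (27.6,6.61): [(32.3645, 8.4403) (22.0402, 0) (34, 0) (34, 9.0686)]  |A|=57.8882
8. ⊥bis P4·P7 via (26.54,10.94): [(32.3645, 8.4403) (22.0402, 0) (34, 0) (34, 9.0686)]  |A|=57.8882
9. ⊥bis P4·P8 via (28.53,3.48): [(22.2669, 0.1853) (22.0402, 0) (34, 0) (34, 6.3574)]  |A|=38.4047
10. canonical 4-gon: [(22.2669, 0.1853) (22.0402, 0) (34, 0) (34, 6.3574)]
11. shoelace: 38.4047

Area of P4's cell: 38.4047 (4 vertices)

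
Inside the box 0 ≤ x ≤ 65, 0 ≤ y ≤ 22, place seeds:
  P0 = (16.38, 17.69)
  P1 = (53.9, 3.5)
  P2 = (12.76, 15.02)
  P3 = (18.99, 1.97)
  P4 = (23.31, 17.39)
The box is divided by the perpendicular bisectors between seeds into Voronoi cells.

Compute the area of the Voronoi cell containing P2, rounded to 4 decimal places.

Area of P2's cell: 264.3923

1. box [0,65]×[0,22]: [(0, 0) (65, 0) (65, 22) (0, 22)]
2. ⊥bis P2·P0 via (14.57,16.355): [(0, 0) (26.6329, 0) (10.4064, 22) (0, 22)]  |A|=407.433
3. ⊥bis P2·P1 via (33.33,9.26): [(0, 0) (26.6329, 0) (10.4064, 22) (0, 22)]  |A|=407.433
4. ⊥bis P2·P3 via (15.875,8.495): [(0, 0.9164) (19.1974, 10.0811) (10.4064, 22) (0, 22)]  |A|=264.3923
5. ⊥bis P2·P4 via (18.035,16.205): [(0, 0.9164) (19.1974, 10.0811) (10.4064, 22) (0, 22)]  |A|=264.3923
6. canonical 4-gon: [(0, 0.9164) (19.1974, 10.0811) (10.4064, 22) (0, 22)]
7. shoelace: 264.3923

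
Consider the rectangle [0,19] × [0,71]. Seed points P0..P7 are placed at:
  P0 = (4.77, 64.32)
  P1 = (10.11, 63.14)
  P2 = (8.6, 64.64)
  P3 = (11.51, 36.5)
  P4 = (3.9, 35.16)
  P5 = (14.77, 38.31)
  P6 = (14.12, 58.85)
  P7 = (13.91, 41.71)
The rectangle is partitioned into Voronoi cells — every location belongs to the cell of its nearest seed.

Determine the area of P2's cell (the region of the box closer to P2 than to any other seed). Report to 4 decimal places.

1. box [0,19]×[0,71]: [(0, 0) (19, 0) (19, 71) (0, 71)]
2. ⊥bis P2·P0 via (6.685,64.48): [(12.0724, 0) (19, 0) (19, 71) (6.1402, 71)]  |A|=702.4523
3. ⊥bis P2·P1 via (9.355,63.89): [(6.9376, 61.4565) (16.4179, 71) (6.1402, 71)]  |A|=49.0425
4. ⊥bis P2·P3 via (10.055,50.57): [(6.9376, 61.4565) (16.4179, 71) (6.1402, 71)]  |A|=49.0425
5. ⊥bis P2·P4 via (6.25,49.9): [(6.9376, 61.4565) (16.4179, 71) (6.1402, 71)]  |A|=49.0425
6. ⊥bis P2·P5 via (11.685,51.475): [(6.9376, 61.4565) (16.4179, 71) (6.1402, 71)]  |A|=49.0425
7. ⊥bis P2·P6 via (11.36,61.745): [(6.9376, 61.4565) (16.4179, 71) (6.1402, 71)]  |A|=49.0425
8. ⊥bis P2·P7 via (11.255,53.175): [(6.9376, 61.4565) (16.4179, 71) (6.1402, 71)]  |A|=49.0425
9. canonical 3-gon: [(6.9376, 61.4565) (16.4179, 71) (6.1402, 71)]
10. shoelace: 49.0425

Area of P2's cell: 49.0425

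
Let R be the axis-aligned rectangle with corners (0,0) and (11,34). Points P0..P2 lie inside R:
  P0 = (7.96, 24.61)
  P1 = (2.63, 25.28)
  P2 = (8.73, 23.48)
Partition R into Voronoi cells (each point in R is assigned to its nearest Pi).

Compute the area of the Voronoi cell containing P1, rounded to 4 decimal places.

Area of P1's cell: 110.1242

1. box [0,11]×[0,34]: [(0, 0) (11, 0) (11, 34) (0, 34)]
2. ⊥bis P1·P0 via (5.295,24.945): [(0, 0) (2.1593, 0) (6.4332, 34) (0, 34)]  |A|=146.0737
3. ⊥bis P1·P2 via (5.68,24.38): [(0, 5.1311) (4.8855, 21.6877) (6.4332, 34) (0, 34)]  |A|=110.1242
4. canonical 4-gon: [(0, 5.1311) (4.8855, 21.6877) (6.4332, 34) (0, 34)]
5. shoelace: 110.1242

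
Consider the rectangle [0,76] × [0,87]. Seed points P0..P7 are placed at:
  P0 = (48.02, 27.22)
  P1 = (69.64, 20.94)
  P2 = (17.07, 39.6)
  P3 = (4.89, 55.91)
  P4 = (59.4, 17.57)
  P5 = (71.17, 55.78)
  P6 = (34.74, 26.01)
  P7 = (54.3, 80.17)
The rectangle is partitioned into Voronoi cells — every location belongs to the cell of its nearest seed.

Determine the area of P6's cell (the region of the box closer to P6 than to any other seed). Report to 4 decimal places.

Area of P6's cell: 1060.9753

1. box [0,76]×[0,87]: [(0, 0) (76, 0) (76, 87) (0, 87)]
2. ⊥bis P6·P0 via (41.38,26.615): [(0, 0) (43.805, 0) (35.8781, 87) (0, 87)]  |A|=3466.2133
3. ⊥bis P6·P1 via (52.19,23.475): [(0, 0) (43.805, 0) (35.8781, 87) (0, 87)]  |A|=3466.2133
4. ⊥bis P6·P2 via (25.905,32.805): [(0.6747, 0) (43.805, 0) (39.2366, 50.139)]  |A|=1081.2571
5. ⊥bis P6·P3 via (19.815,40.96): [(0.6747, 0) (43.805, 0) (39.2366, 50.139)]  |A|=1081.2571
6. ⊥bis P6·P4 via (47.07,21.79): [(0.6747, 0) (39.6123, 0) (42.9235, 9.6748) (39.2366, 50.139)]  |A|=1060.9753
7. ⊥bis P6·P5 via (52.955,40.895): [(0.6747, 0) (39.6123, 0) (42.9235, 9.6748) (39.2366, 50.139)]  |A|=1060.9753
8. ⊥bis P6·P7 via (44.52,53.09): [(0.6747, 0) (39.6123, 0) (42.9235, 9.6748) (39.2366, 50.139)]  |A|=1060.9753
9. canonical 4-gon: [(0.6747, 0) (39.6123, 0) (42.9235, 9.6748) (39.2366, 50.139)]
10. shoelace: 1060.9753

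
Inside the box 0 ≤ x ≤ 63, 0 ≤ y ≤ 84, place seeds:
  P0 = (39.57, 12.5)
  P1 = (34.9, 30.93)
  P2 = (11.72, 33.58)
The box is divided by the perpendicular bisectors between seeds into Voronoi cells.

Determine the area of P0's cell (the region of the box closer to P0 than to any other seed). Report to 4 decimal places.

1. box [0,63]×[0,84]: [(0, 0) (63, 0) (63, 84) (0, 84)]
2. ⊥bis P0·P1 via (37.235,21.715): [(0, 12.28) (0, 0) (63, 0) (63, 28.2436)]  |A|=1276.4935
3. ⊥bis P0·P2 via (25.645,23.04): [(21.6537, 17.7668) (8.2057, 0) (63, 0) (63, 28.2436)]  |A|=1070.6451
4. canonical 4-gon: [(21.6537, 17.7668) (8.2057, 0) (63, 0) (63, 28.2436)]
5. shoelace: 1070.6451

Area of P0's cell: 1070.6451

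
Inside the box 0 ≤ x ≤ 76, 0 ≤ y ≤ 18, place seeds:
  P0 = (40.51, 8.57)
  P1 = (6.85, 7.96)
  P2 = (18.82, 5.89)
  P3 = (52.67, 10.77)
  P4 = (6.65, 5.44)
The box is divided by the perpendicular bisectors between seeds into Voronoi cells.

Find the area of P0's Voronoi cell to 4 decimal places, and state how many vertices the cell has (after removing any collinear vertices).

1. box [0,76]×[0,18]: [(0, 0) (76, 0) (76, 18) (0, 18)]
2. ⊥bis P0·P1 via (23.68,8.265): [(23.8298, 0) (76, 0) (76, 18) (23.5036, 18)]  |A|=941.9998
3. ⊥bis P0·P2 via (29.665,7.23): [(30.5583, 0) (76, 0) (76, 18) (28.3343, 18)]  |A|=837.9666
4. ⊥bis P0·P3 via (46.59,9.67): [(30.5583, 0) (48.3395, 0) (45.0829, 18) (28.3343, 18)]  |A|=310.7685
5. ⊥bis P0·P4 via (23.58,7.005): [(30.5583, 0) (48.3395, 0) (45.0829, 18) (28.3343, 18)]  |A|=310.7685
6. canonical 4-gon: [(30.5583, 0) (48.3395, 0) (45.0829, 18) (28.3343, 18)]
7. shoelace: 310.7685

Area of P0's cell: 310.7685 (4 vertices)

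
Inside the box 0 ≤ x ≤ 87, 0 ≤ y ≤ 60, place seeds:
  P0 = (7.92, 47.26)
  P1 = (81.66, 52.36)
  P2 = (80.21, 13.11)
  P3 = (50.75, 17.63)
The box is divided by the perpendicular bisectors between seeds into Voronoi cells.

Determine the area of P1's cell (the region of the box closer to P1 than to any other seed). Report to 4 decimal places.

1. box [0,87]×[0,60]: [(0, 0) (87, 0) (87, 60) (0, 60)]
2. ⊥bis P1·P0 via (44.79,49.81): [(48.235, 0) (87, 0) (87, 60) (44.0852, 60)]  |A|=2450.3941
3. ⊥bis P1·P2 via (80.935,32.735): [(45.8814, 34.03) (87, 32.5109) (87, 60) (44.0852, 60)]  |A|=1122.4048
4. ⊥bis P1·P3 via (66.205,34.995): [(44.4772, 54.3329) (68.2164, 33.2049) (87, 32.5109) (87, 60) (44.0852, 60)]  |A|=896.2507
5. canonical 5-gon: [(44.4772, 54.3329) (68.2164, 33.2049) (87, 32.5109) (87, 60) (44.0852, 60)]
6. shoelace: 896.2507

Area of P1's cell: 896.2507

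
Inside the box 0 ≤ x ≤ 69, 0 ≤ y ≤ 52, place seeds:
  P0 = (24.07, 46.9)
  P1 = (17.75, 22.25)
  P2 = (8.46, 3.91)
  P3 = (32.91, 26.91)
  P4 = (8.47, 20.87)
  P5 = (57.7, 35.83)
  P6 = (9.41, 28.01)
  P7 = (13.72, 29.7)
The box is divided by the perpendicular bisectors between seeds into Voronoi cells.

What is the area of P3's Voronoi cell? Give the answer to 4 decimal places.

Area of P3's cell: 863.2187

1. box [0,69]×[0,52]: [(0, 0) (69, 0) (69, 52) (0, 52)]
2. ⊥bis P3·P0 via (28.49,36.905): [(0, 24.3061) (0, 0) (69, 0) (69, 52) (62.6245, 52)]  |A|=2720.8422
3. ⊥bis P3·P1 via (25.33,24.58): [(22.373, 34.1999) (32.8856, 0) (69, 0) (69, 52) (62.6245, 52)]  |A|=1886.6001
4. ⊥bis P3·P2 via (20.685,15.41): [(22.373, 34.1999) (31.7714, 3.6247) (35.1811, 0) (69, 0) (69, 52) (62.6245, 52)]  |A|=1882.4399
5. ⊥bis P3·P4 via (20.69,23.89): [(22.373, 34.1999) (31.7714, 3.6247) (35.1811, 0) (69, 0) (69, 52) (62.6245, 52)]  |A|=1882.4399
6. ⊥bis P3·P5 via (45.305,31.37): [(41.2785, 42.5603) (22.373, 34.1999) (31.7714, 3.6247) (35.1811, 0) (56.5926, 0)]  |A|=867.5579
7. ⊥bis P3·P6 via (21.16,27.46): [(41.2785, 42.5603) (22.373, 34.1999) (31.7714, 3.6247) (35.1811, 0) (56.5926, 0)]  |A|=867.5579
8. ⊥bis P3·P7 via (23.315,28.305): [(41.2785, 42.5603) (24.2957, 35.0502) (23.5944, 30.2264) (31.7714, 3.6247) (35.1811, 0) (56.5926, 0)]  |A|=863.2187
9. canonical 6-gon: [(41.2785, 42.5603) (24.2957, 35.0502) (23.5944, 30.2264) (31.7714, 3.6247) (35.1811, 0) (56.5926, 0)]
10. shoelace: 863.2187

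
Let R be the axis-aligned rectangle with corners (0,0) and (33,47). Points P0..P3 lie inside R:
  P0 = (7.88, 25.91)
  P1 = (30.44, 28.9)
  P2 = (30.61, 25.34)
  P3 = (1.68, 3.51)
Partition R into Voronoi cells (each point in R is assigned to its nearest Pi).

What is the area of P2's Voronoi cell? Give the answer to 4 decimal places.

1. box [0,33]×[0,47]: [(0, 0) (33, 0) (33, 47) (0, 47)]
2. ⊥bis P2·P0 via (19.245,25.625): [(18.6024, 0) (33, 0) (33, 47) (19.781, 47)]  |A|=648.9896
3. ⊥bis P2·P1 via (30.525,27.12): [(19.269, 26.5825) (18.6024, 0) (33, 0) (33, 27.2382)]  |A|=378.3657
4. ⊥bis P2·P3 via (16.145,14.425): [(19.269, 26.5825) (18.8735, 10.8091) (27.0298, 0) (33, 0) (33, 27.2382)]  |A|=332.8192
5. canonical 5-gon: [(19.269, 26.5825) (18.8735, 10.8091) (27.0298, 0) (33, 0) (33, 27.2382)]
6. shoelace: 332.8192

Area of P2's cell: 332.8192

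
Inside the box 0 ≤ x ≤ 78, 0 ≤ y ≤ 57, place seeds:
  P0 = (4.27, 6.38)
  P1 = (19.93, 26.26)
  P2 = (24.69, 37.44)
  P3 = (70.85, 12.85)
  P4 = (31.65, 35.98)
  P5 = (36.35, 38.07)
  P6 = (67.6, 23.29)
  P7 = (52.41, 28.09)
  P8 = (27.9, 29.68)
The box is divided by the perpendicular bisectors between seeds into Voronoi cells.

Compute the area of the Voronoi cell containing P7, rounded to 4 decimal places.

Area of P7's cell: 865.2562

1. box [0,78]×[0,57]: [(0, 0) (78, 0) (78, 57) (0, 57)]
2. ⊥bis P7·P0 via (28.34,17.235): [(36.1126, 0) (78, 0) (78, 57) (10.4069, 57)]  |A|=3120.1941
3. ⊥bis P7·P1 via (36.17,27.175): [(37.7011, 0) (78, 0) (78, 57) (34.4896, 57)]  |A|=2388.5653
4. ⊥bis P7·P2 via (38.55,32.765): [(36.2408, 25.9188) (37.7011, 0) (78, 0) (78, 57) (46.7245, 57)]  |A|=2198.4275
5. ⊥bis P7·P3 via (61.63,20.47): [(36.2408, 25.9188) (37.7011, 0) (44.7123, 0) (78, 40.2773) (78, 57) (46.7245, 57)]  |A|=1528.0582
6. ⊥bis P7·P4 via (42.03,32.035): [(36.6881, 17.9795) (37.7011, 0) (44.7123, 0) (78, 40.2773) (78, 57) (51.5181, 57)]  |A|=1385.9646
7. ⊥bis P7·P5 via (44.38,33.08): [(39.3521, 24.9891) (36.6881, 17.9795) (37.7011, 0) (44.7123, 0) (78, 40.2773) (78, 57) (59.2444, 57)]  |A|=1262.303
8. ⊥bis P7·P6 via (60.005,25.69): [(39.3521, 24.9891) (36.6881, 17.9795) (37.7011, 0) (44.7123, 0) (56.3285, 14.0553) (69.8989, 57) (59.2444, 57)]  |A|=907.149
9. ⊥bis P7·P8 via (40.155,28.885): [(39.9664, 25.9775) (38.2812, 0) (44.7123, 0) (56.3285, 14.0553) (69.8989, 57) (59.2444, 57)]  |A|=865.2562
10. canonical 6-gon: [(39.9664, 25.9775) (38.2812, 0) (44.7123, 0) (56.3285, 14.0553) (69.8989, 57) (59.2444, 57)]
11. shoelace: 865.2562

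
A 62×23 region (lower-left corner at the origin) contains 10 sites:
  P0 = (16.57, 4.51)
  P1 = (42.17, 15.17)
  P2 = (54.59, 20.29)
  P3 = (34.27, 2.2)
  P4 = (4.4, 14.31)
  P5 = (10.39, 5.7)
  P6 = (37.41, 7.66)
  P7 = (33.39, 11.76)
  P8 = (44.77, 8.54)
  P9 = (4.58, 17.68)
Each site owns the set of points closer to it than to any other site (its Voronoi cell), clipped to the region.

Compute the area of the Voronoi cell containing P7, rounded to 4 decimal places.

1. box [0,62]×[0,23]: [(0, 0) (62, 0) (62, 23) (0, 23)]
2. ⊥bis P7·P0 via (24.98,8.135): [(28.4865, 0) (62, 0) (62, 23) (18.5727, 23)]  |A|=884.8199
3. ⊥bis P7·P1 via (37.78,13.465): [(28.4865, 0) (43.0096, 0) (34.0768, 23) (18.5727, 23)]  |A|=345.3129
4. ⊥bis P7·P2 via (43.99,16.025): [(28.4865, 0) (43.0096, 0) (34.0768, 23) (18.5727, 23)]  |A|=345.3129
5. ⊥bis P7·P3 via (33.83,6.98): [(25.7966, 6.2405) (40.0754, 7.5549) (34.0768, 23) (18.5727, 23)]  |A|=244.1313
6. ⊥bis P7·P4 via (18.895,13.035): [(19.5683, 20.69) (25.7966, 6.2405) (40.0754, 7.5549) (34.0768, 23) (19.7715, 23)]  |A|=242.7466
7. ⊥bis P7·P5 via (21.89,8.73): [(19.5683, 20.69) (25.7966, 6.2405) (40.0754, 7.5549) (34.0768, 23) (19.7715, 23)]  |A|=242.7466
8. ⊥bis P7·P6 via (35.4,9.71): [(19.5683, 20.69) (25.7966, 6.2405) (32.4899, 6.8566) (38.1798, 12.4356) (34.0768, 23) (19.7715, 23)]  |A|=223.5736
9. ⊥bis P7·P8 via (39.08,10.15): [(19.5683, 20.69) (25.7966, 6.2405) (32.4899, 6.8566) (38.1798, 12.4356) (34.0768, 23) (19.7715, 23)]  |A|=223.5736
10. ⊥bis P7·P9 via (18.985,14.72): [(20.004, 19.6792) (25.7966, 6.2405) (32.4899, 6.8566) (38.1798, 12.4356) (34.0768, 23) (20.6864, 23)]  |A|=221.4486
11. canonical 6-gon: [(20.004, 19.6792) (25.7966, 6.2405) (32.4899, 6.8566) (38.1798, 12.4356) (34.0768, 23) (20.6864, 23)]
12. shoelace: 221.4486

Area of P7's cell: 221.4486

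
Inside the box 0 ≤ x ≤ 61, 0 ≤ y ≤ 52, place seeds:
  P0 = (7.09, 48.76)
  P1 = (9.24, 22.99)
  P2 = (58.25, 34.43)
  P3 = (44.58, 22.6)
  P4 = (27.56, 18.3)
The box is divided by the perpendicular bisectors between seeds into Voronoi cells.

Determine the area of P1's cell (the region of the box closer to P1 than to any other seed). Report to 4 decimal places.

1. box [0,61]×[0,52]: [(0, 0) (61, 0) (61, 52) (0, 52)]
2. ⊥bis P1·P0 via (8.165,35.875): [(0, 35.1938) (0, 0) (61, 0) (61, 40.283)]  |A|=2302.0434
3. ⊥bis P1·P2 via (33.745,28.71): [(31.6158, 37.8315) (0, 35.1938) (0, 0) (40.4465, 0)]  |A|=1321.4175
4. ⊥bis P1·P3 via (26.91,22.795): [(27.0718, 37.4524) (0, 35.1938) (0, 0) (26.6584, 0)]  |A|=975.5901
5. ⊥bis P1·P4 via (18.4,20.645): [(22.6074, 37.0799) (0, 35.1938) (0, 0) (13.1148, 0)]  |A|=640.9681
6. canonical 4-gon: [(22.6074, 37.0799) (0, 35.1938) (0, 0) (13.1148, 0)]
7. shoelace: 640.9681

Area of P1's cell: 640.9681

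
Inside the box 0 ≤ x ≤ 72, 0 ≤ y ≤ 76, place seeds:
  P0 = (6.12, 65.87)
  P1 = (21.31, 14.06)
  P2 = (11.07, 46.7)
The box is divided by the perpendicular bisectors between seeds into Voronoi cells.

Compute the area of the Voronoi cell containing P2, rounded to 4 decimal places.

1. box [0,72]×[0,76]: [(0, 0) (72, 0) (72, 76) (0, 76)]
2. ⊥bis P2·P0 via (8.595,56.285): [(0, 54.0656) (0, 0) (72, 0) (72, 72.6572)]  |A|=4562.0214
3. ⊥bis P2·P1 via (16.19,30.38): [(0, 54.0656) (0, 25.3008) (72, 47.889) (72, 72.6572)]  |A|=1927.1885
4. canonical 4-gon: [(0, 54.0656) (0, 25.3008) (72, 47.889) (72, 72.6572)]
5. shoelace: 1927.1885

Area of P2's cell: 1927.1885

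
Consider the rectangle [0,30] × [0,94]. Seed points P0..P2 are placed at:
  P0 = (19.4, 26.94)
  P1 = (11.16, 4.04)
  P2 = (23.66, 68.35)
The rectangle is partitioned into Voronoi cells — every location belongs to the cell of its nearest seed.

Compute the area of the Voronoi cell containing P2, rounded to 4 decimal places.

1. box [0,30]×[0,94]: [(0, 0) (30, 0) (30, 94) (0, 94)]
2. ⊥bis P2·P0 via (21.53,47.645): [(0, 49.8599) (30, 46.7737) (30, 94) (0, 94)]  |A|=1370.497
3. ⊥bis P2·P1 via (17.41,36.195): [(0, 49.8599) (30, 46.7737) (30, 94) (0, 94)]  |A|=1370.497
4. canonical 4-gon: [(0, 49.8599) (30, 46.7737) (30, 94) (0, 94)]
5. shoelace: 1370.497

Area of P2's cell: 1370.4970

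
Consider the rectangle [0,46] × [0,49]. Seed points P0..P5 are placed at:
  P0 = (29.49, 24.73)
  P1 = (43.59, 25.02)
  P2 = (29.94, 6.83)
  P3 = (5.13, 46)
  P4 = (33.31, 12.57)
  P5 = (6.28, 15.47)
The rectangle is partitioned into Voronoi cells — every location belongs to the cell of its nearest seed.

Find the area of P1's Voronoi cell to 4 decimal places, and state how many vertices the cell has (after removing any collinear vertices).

Area of P1's cell: 313.5399 (4 vertices)

1. box [0,46]×[0,49]: [(0, 0) (46, 0) (46, 49) (0, 49)]
2. ⊥bis P1·P0 via (36.54,24.875): [(37.0516, 0) (46, 0) (46, 49) (36.0438, 49)]  |A|=463.1621
3. ⊥bis P1·P2 via (36.765,15.925): [(36.7234, 15.9562) (46, 8.9949) (46, 49) (36.0438, 49)]  |A|=350.0499
4. ⊥bis P1·P3 via (24.36,35.51): [(36.7234, 15.9562) (46, 8.9949) (46, 49) (36.0438, 49)]  |A|=350.0499
5. ⊥bis P1·P4 via (38.45,18.795): [(36.6342, 20.2943) (46, 12.5609) (46, 49) (36.0438, 49)]  |A|=313.5399
6. ⊥bis P1·P5 via (24.935,20.245): [(36.6342, 20.2943) (46, 12.5609) (46, 49) (36.0438, 49)]  |A|=313.5399
7. canonical 4-gon: [(36.6342, 20.2943) (46, 12.5609) (46, 49) (36.0438, 49)]
8. shoelace: 313.5399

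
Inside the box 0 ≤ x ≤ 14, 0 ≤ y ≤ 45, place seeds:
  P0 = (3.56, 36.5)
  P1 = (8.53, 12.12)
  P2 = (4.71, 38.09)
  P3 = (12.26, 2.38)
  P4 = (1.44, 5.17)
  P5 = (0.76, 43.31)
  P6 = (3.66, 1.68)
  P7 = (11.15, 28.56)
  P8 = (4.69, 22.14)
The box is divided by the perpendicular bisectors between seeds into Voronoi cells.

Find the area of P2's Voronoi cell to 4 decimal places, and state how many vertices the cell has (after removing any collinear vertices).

1. box [0,14]×[0,45]: [(0, 0) (14, 0) (14, 45) (0, 45)]
2. ⊥bis P2·P0 via (4.135,37.295): [(0, 40.2857) (14, 30.1599) (14, 45) (0, 45)]  |A|=136.8804
3. ⊥bis P2·P1 via (6.62,25.105): [(0, 40.2857) (14, 30.1599) (14, 45) (0, 45)]  |A|=136.8804
4. ⊥bis P2·P3 via (8.485,20.235): [(0, 40.2857) (14, 30.1599) (14, 45) (0, 45)]  |A|=136.8804
5. ⊥bis P2·P4 via (3.075,21.63): [(0, 40.2857) (14, 30.1599) (14, 45) (0, 45)]  |A|=136.8804
6. ⊥bis P2·P5 via (2.735,40.7): [(1.1185, 39.4768) (14, 30.1599) (14, 45) (8.4175, 45)]  |A|=110.998
7. ⊥bis P2·P6 via (4.185,19.885): [(1.1185, 39.4768) (14, 30.1599) (14, 45) (8.4175, 45)]  |A|=110.998
8. ⊥bis P2·P7 via (7.93,33.325): [(1.1185, 39.4768) (8.8057, 33.9168) (14, 37.4269) (14, 45) (8.4175, 45)]  |A|=92.1248
9. ⊥bis P2·P8 via (4.7,30.115): [(1.1185, 39.4768) (8.8057, 33.9168) (14, 37.4269) (14, 45) (8.4175, 45)]  |A|=92.1248
10. canonical 5-gon: [(1.1185, 39.4768) (8.8057, 33.9168) (14, 37.4269) (14, 45) (8.4175, 45)]
11. shoelace: 92.1248

Area of P2's cell: 92.1248 (5 vertices)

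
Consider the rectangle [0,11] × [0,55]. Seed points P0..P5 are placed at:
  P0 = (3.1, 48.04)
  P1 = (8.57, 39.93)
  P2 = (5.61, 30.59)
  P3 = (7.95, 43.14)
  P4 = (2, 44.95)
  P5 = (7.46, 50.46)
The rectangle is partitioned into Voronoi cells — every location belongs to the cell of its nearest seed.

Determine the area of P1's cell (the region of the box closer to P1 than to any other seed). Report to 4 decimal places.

1. box [0,11]×[0,55]: [(0, 0) (11, 0) (11, 55) (0, 55)]
2. ⊥bis P1·P0 via (5.835,43.985): [(0, 40.0494) (0, 0) (11, 0) (11, 47.4687)]  |A|=481.3496
3. ⊥bis P1·P2 via (7.09,35.26): [(0, 40.0494) (0, 37.5069) (11, 34.0209) (11, 47.4687)]  |A|=87.9467
4. ⊥bis P1·P3 via (8.26,41.535): [(0, 39.9396) (0, 37.5069) (11, 34.0209) (11, 42.0642)]  |A|=57.6182
5. ⊥bis P1·P4 via (5.285,42.44): [(3.9587, 40.7042) (1.2203, 37.1202) (11, 34.0209) (11, 42.0642)]  |A|=50.0868
6. ⊥bis P1·P5 via (8.015,45.195): [(3.9587, 40.7042) (1.2203, 37.1202) (11, 34.0209) (11, 42.0642)]  |A|=50.0868
7. canonical 4-gon: [(3.9587, 40.7042) (1.2203, 37.1202) (11, 34.0209) (11, 42.0642)]
8. shoelace: 50.0868

Area of P1's cell: 50.0868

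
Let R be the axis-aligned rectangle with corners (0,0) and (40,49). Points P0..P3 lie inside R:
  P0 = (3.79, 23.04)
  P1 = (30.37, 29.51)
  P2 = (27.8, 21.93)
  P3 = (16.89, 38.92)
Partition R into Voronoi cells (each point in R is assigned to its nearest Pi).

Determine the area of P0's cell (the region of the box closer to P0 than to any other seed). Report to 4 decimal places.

Area of P0's cell: 509.8234

1. box [0,40]×[0,49]: [(0, 0) (40, 0) (40, 49) (0, 49)]
2. ⊥bis P0·P1 via (17.08,26.275): [(0, 0) (23.4758, 0) (11.5484, 49) (0, 49)]  |A|=858.0911
3. ⊥bis P0·P2 via (15.795,22.485): [(0, 0) (14.7555, 0) (16.1473, 30.1065) (11.5484, 49) (0, 49)]  |A|=726.8229
4. ⊥bis P0·P3 via (10.34,30.98): [(0, 39.5098) (0, 0) (14.7555, 0) (15.9729, 26.3332)]  |A|=509.8234
5. canonical 4-gon: [(0, 39.5098) (0, 0) (14.7555, 0) (15.9729, 26.3332)]
6. shoelace: 509.8234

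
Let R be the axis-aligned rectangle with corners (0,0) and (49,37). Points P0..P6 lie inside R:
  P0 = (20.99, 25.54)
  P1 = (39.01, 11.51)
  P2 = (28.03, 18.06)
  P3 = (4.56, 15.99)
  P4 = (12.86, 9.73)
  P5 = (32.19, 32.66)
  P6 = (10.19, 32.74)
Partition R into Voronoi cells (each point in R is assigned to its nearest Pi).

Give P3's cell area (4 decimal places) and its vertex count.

1. box [0,49]×[0,37]: [(0, 0) (49, 0) (49, 37) (0, 37)]
2. ⊥bis P3·P0 via (12.775,20.765): [(0, 0) (24.8447, 0) (3.3383, 37) (0, 37)]  |A|=521.387
3. ⊥bis P3·P1 via (21.785,13.75): [(0, 0) (19.9969, 0) (20.8832, 6.8155) (3.3383, 37) (0, 37)]  |A|=504.8668
4. ⊥bis P3·P2 via (16.295,17.025): [(0, 0) (17.7966, 0) (16.5358, 14.2949) (3.3383, 37) (0, 37)]  |A|=471.0107
5. ⊥bis P3·P4 via (8.71,12.86): [(0, 1.3116) (13.6007, 19.3445) (3.3383, 37) (0, 37)]  |A|=272.1636
6. ⊥bis P3·P5 via (18.375,24.325): [(0, 1.3116) (13.6007, 19.3445) (3.3383, 37) (0, 37)]  |A|=272.1636
7. ⊥bis P3·P6 via (7.375,24.365): [(0, 26.8439) (0, 1.3116) (13.6007, 19.3445) (11.4856, 22.9834)]  |A|=190.443
8. canonical 4-gon: [(0, 26.8439) (0, 1.3116) (13.6007, 19.3445) (11.4856, 22.9834)]
9. shoelace: 190.443

Area of P3's cell: 190.4430 (4 vertices)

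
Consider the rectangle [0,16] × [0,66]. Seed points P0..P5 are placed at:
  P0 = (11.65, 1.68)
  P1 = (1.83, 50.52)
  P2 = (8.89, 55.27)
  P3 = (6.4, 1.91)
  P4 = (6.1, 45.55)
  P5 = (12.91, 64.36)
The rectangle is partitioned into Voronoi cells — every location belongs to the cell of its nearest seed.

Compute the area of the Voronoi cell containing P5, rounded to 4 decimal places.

1. box [0,16]×[0,66]: [(0, 0) (16, 0) (16, 66) (0, 66)]
2. ⊥bis P5·P0 via (12.28,33.02): [(0, 33.2669) (16, 32.9452) (16, 66) (0, 66)]  |A|=526.3034
3. ⊥bis P5·P1 via (7.37,57.44): [(0, 63.3403) (16, 50.531) (16, 66) (0, 66)]  |A|=145.0298
4. ⊥bis P5·P2 via (10.9,59.815): [(0, 64.6355) (16, 57.5596) (16, 66) (0, 66)]  |A|=78.4399
5. ⊥bis P5·P3 via (9.655,33.135): [(0, 64.6355) (16, 57.5596) (16, 66) (0, 66)]  |A|=78.4399
6. ⊥bis P5·P4 via (9.505,54.955): [(0, 64.6355) (16, 57.5596) (16, 66) (0, 66)]  |A|=78.4399
7. canonical 4-gon: [(0, 64.6355) (16, 57.5596) (16, 66) (0, 66)]
8. shoelace: 78.4399

Area of P5's cell: 78.4399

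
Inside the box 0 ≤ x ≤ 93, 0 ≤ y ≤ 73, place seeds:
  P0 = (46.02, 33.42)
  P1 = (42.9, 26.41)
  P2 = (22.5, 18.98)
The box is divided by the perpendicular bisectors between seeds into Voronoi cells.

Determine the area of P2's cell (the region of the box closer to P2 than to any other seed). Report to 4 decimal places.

Area of P2's cell: 1863.2140

1. box [0,93]×[0,73]: [(0, 0) (93, 0) (93, 73) (0, 73)]
2. ⊥bis P2·P0 via (34.26,26.2): [(0, 0) (50.3454, 0) (5.5273, 73) (0, 73)]  |A|=2039.3543
3. ⊥bis P2·P1 via (32.7,22.695): [(0, 0) (40.9659, 0) (27.2865, 37.5586) (5.5273, 73) (0, 73)]  |A|=1863.214
4. canonical 5-gon: [(0, 0) (40.9659, 0) (27.2865, 37.5586) (5.5273, 73) (0, 73)]
5. shoelace: 1863.214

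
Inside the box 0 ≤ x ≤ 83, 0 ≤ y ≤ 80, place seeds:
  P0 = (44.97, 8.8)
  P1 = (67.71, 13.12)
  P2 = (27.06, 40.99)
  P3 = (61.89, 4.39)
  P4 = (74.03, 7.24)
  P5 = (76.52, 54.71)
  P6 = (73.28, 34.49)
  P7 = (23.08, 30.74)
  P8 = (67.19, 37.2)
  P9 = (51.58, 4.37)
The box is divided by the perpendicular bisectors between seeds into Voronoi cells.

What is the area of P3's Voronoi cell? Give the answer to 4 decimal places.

Area of P3's cell: 120.5740

1. box [0,83]×[0,80]: [(0, 0) (83, 0) (83, 80) (0, 80)]
2. ⊥bis P3·P0 via (53.43,6.595): [(51.7111, 0) (83, 0) (83, 80) (72.5622, 80)]  |A|=1669.0702
3. ⊥bis P3·P1 via (64.8,8.755): [(55.5928, 14.8931) (51.7111, 0) (77.9325, 0)]  |A|=195.2594
4. ⊥bis P3·P2 via (44.475,22.69): [(55.5928, 14.8931) (51.7111, 0) (77.9325, 0)]  |A|=195.2594
5. ⊥bis P3·P4 via (67.96,5.815): [(67.7281, 6.803) (55.5928, 14.8931) (51.7111, 0) (69.3251, 0)]  |A|=165.9816
6. ⊥bis P3·P5 via (69.205,29.55): [(67.7281, 6.803) (55.5928, 14.8931) (51.7111, 0) (69.3251, 0)]  |A|=165.9816
7. ⊥bis P3·P6 via (67.585,19.44): [(67.7281, 6.803) (55.5928, 14.8931) (51.7111, 0) (69.3251, 0)]  |A|=165.9816
8. ⊥bis P3·P7 via (42.485,17.565): [(67.7281, 6.803) (55.5928, 14.8931) (51.7111, 0) (69.3251, 0)]  |A|=165.9816
9. ⊥bis P3·P8 via (64.54,20.795): [(67.7281, 6.803) (55.5928, 14.8931) (51.7111, 0) (69.3251, 0)]  |A|=165.9816
10. ⊥bis P3·P9 via (56.735,4.38): [(67.7281, 6.803) (56.7161, 14.1443) (56.7435, 0) (69.3251, 0)]  |A|=120.574
11. canonical 4-gon: [(67.7281, 6.803) (56.7161, 14.1443) (56.7435, 0) (69.3251, 0)]
12. shoelace: 120.574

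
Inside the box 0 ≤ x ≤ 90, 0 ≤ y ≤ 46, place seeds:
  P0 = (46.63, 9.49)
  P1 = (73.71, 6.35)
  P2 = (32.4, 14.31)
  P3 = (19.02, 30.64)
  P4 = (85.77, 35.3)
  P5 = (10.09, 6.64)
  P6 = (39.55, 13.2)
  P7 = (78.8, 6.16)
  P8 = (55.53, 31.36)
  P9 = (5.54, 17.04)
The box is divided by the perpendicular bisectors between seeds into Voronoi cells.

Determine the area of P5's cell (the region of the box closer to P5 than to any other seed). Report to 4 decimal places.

Area of P5's cell: 288.6634

1. box [0,90]×[0,46]: [(0, 0) (90, 0) (90, 46) (0, 46)]
2. ⊥bis P5·P0 via (28.36,8.065): [(0, 0) (28.989, 0) (25.4012, 46) (0, 46)]  |A|=1250.9755
3. ⊥bis P5·P1 via (41.9,6.495): [(0, 0) (28.989, 0) (25.4012, 46) (0, 46)]  |A|=1250.9755
4. ⊥bis P5·P2 via (21.245,10.475): [(0, 0) (24.8462, 0) (9.0318, 46) (0, 46)]  |A|=779.1942
5. ⊥bis P5·P3 via (14.555,18.64): [(0, 24.0557) (0, 0) (24.8462, 0) (19.0075, 16.9833)]  |A|=439.6045
6. ⊥bis P5·P4 via (47.93,20.97): [(0, 24.0557) (0, 0) (24.8462, 0) (19.0075, 16.9833)]  |A|=439.6045
7. ⊥bis P5·P6 via (24.82,9.92): [(0, 24.0557) (0, 0) (24.8462, 0) (19.0075, 16.9833)]  |A|=439.6045
8. ⊥bis P5·P7 via (44.445,6.4): [(0, 24.0557) (0, 0) (24.8462, 0) (19.0075, 16.9833)]  |A|=439.6045
9. ⊥bis P5·P8 via (32.81,19): [(0, 24.0557) (0, 0) (24.8462, 0) (19.0075, 16.9833)]  |A|=439.6045
10. ⊥bis P5·P9 via (7.815,11.84): [(0, 8.4209) (0, 0) (24.8462, 0) (19.0812, 16.769)]  |A|=288.6634
11. canonical 4-gon: [(0, 8.4209) (0, 0) (24.8462, 0) (19.0812, 16.769)]
12. shoelace: 288.6634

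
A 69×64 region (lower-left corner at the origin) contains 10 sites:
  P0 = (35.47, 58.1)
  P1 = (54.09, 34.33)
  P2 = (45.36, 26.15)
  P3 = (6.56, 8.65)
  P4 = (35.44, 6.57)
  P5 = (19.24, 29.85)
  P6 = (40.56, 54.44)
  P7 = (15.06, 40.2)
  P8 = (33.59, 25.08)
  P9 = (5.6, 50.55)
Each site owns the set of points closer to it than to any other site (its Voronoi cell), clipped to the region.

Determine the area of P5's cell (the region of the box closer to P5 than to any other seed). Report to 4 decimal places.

1. box [0,69]×[0,64]: [(0, 0) (69, 0) (69, 64) (0, 64)]
2. ⊥bis P5·P0 via (27.355,43.975): [(0, 59.6908) (0, 0) (69, 0) (69, 20.0494)]  |A|=2751.0371
3. ⊥bis P5·P1 via (36.665,32.09): [(35.7578, 39.1475) (0, 59.6908) (0, 0) (40.7902, 0)]  |A|=1865.6219
4. ⊥bis P5·P2 via (32.3,28): [(34.0205, 40.1456) (0, 59.6908) (0, 0) (28.3337, 0)]  |A|=1584.0912
5. ⊥bis P5·P3 via (12.9,19.25): [(29.6421, 9.2364) (34.0205, 40.1456) (0, 59.6908) (0, 26.9657)]  |A|=1053.5824
6. ⊥bis P5·P4 via (27.34,18.21): [(21.4692, 14.1246) (31.3039, 20.9684) (34.0205, 40.1456) (0, 59.6908) (0, 26.9657)]  |A|=1001.5783
7. ⊥bis P5·P6 via (29.9,42.145): [(21.4692, 14.1246) (31.3039, 20.9684) (33.822, 38.7445) (28.6424, 43.2354) (0, 59.6908) (0, 26.9657)]  |A|=997.5042
8. ⊥bis P5·P7 via (17.15,35.025): [(21.4692, 14.1246) (31.3039, 20.9684) (33.822, 38.7445) (31.4507, 40.8005) (0, 28.0987) (0, 26.9657)]  |A|=488.9438
9. ⊥bis P5·P8 via (26.415,27.465): [(21.4692, 14.1246) (22.1345, 14.5876) (30.7543, 40.5193) (0, 28.0987) (0, 26.9657)]  |A|=367.0052
10. ⊥bis P5·P9 via (12.42,40.2): [(21.4692, 14.1246) (22.1345, 14.5876) (30.7543, 40.5193) (0, 28.0987) (0, 26.9657)]  |A|=367.0052
11. canonical 5-gon: [(21.4692, 14.1246) (22.1345, 14.5876) (30.7543, 40.5193) (0, 28.0987) (0, 26.9657)]
12. shoelace: 367.0052

Area of P5's cell: 367.0052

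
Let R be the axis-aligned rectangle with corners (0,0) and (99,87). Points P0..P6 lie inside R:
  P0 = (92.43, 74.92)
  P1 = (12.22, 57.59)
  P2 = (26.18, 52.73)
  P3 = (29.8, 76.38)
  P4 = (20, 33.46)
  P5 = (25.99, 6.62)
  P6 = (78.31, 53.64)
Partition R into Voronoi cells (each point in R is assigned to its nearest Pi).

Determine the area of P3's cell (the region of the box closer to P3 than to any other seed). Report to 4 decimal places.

1. box [0,99]×[0,87]: [(0, 0) (99, 0) (99, 87) (0, 87)]
2. ⊥bis P3·P0 via (61.115,75.65): [(0, 0) (59.3515, 0) (61.3796, 87) (0, 87)]  |A|=5251.8015
3. ⊥bis P3·P1 via (21.01,66.985): [(0, 86.642) (60.0613, 30.4485) (61.3796, 87) (0, 87)]  |A|=1746.3048
4. ⊥bis P3·P2 via (27.99,64.555): [(0, 86.642) (22.75, 65.3571) (60.7395, 59.5422) (61.3796, 87) (0, 87)]  |A|=1191.7047
5. ⊥bis P3·P4 via (24.9,54.92): [(0, 86.642) (22.75, 65.3571) (60.7395, 59.5422) (61.3796, 87) (0, 87)]  |A|=1191.7047
6. ⊥bis P3·P5 via (27.895,41.5): [(0, 86.642) (22.75, 65.3571) (60.7395, 59.5422) (61.3796, 87) (0, 87)]  |A|=1191.7047
7. ⊥bis P3·P6 via (54.055,65.01): [(0, 86.642) (22.75, 65.3571) (52.111, 60.8629) (61.2234, 80.3021) (61.3796, 87) (0, 87)]  |A|=1101.8215
8. canonical 6-gon: [(0, 86.642) (22.75, 65.3571) (52.111, 60.8629) (61.2234, 80.3021) (61.3796, 87) (0, 87)]
9. shoelace: 1101.8215

Area of P3's cell: 1101.8215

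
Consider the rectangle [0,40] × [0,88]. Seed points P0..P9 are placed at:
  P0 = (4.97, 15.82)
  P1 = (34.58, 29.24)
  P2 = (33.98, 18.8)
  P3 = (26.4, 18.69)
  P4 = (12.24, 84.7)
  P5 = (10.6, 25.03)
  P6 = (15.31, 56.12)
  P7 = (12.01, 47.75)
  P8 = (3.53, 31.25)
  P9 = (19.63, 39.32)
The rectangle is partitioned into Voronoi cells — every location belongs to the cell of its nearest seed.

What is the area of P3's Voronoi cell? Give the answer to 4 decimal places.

1. box [0,40]×[0,88]: [(0, 0) (40, 0) (40, 88) (0, 88)]
2. ⊥bis P3·P0 via (15.685,17.255): [(17.9959, 0) (40, 0) (40, 88) (6.2105, 88)]  |A|=2454.9191
3. ⊥bis P3·P1 via (30.49,23.965): [(12.9668, 37.5517) (17.9959, 0) (40, 0) (40, 16.5914)]  |A|=637.4058
4. ⊥bis P3·P2 via (30.19,18.745): [(30.11, 24.2597) (12.9668, 37.5517) (17.9959, 0) (30.462, 0)]  |A|=439.6672
5. ⊥bis P3·P4 via (19.32,51.695): [(30.11, 24.2597) (12.9668, 37.5517) (17.9959, 0) (30.462, 0)]  |A|=439.6672
6. ⊥bis P3·P5 via (18.5,21.86): [(30.11, 24.2597) (21.9894, 30.556) (15.927, 15.4478) (17.9959, 0) (30.462, 0)]  |A|=350.3042
7. ⊥bis P3·P6 via (20.855,37.405): [(30.11, 24.2597) (21.9894, 30.556) (15.927, 15.4478) (17.9959, 0) (30.462, 0)]  |A|=350.3042
8. ⊥bis P3·P7 via (19.205,33.22): [(30.11, 24.2597) (21.9894, 30.556) (15.927, 15.4478) (17.9959, 0) (30.462, 0)]  |A|=350.3042
9. ⊥bis P3·P8 via (14.965,24.97): [(30.11, 24.2597) (21.9894, 30.556) (15.927, 15.4478) (17.9959, 0) (30.462, 0)]  |A|=350.3042
10. ⊥bis P3·P9 via (23.015,29.005): [(30.11, 24.2597) (23.6999, 29.2298) (21.1171, 28.3822) (15.927, 15.4478) (17.9959, 0) (30.462, 0)]  |A|=347.8667
11. canonical 6-gon: [(30.11, 24.2597) (23.6999, 29.2298) (21.1171, 28.3822) (15.927, 15.4478) (17.9959, 0) (30.462, 0)]
12. shoelace: 347.8667

Area of P3's cell: 347.8667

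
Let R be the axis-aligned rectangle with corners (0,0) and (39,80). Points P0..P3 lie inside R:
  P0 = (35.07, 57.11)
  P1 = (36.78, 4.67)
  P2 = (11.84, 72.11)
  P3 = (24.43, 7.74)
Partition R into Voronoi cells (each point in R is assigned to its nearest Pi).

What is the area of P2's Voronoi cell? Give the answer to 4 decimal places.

Area of P2's cell: 839.2348

1. box [0,39]×[0,80]: [(0, 0) (39, 0) (39, 80) (0, 80)]
2. ⊥bis P2·P0 via (23.455,64.61): [(0, 28.286) (33.3926, 80) (0, 80)]  |A|=863.4316
3. ⊥bis P2·P1 via (24.31,38.39): [(0, 29.3999) (0.9449, 29.7493) (33.3926, 80) (0, 80)]  |A|=862.9053
4. ⊥bis P2·P3 via (18.135,39.925): [(0, 36.378) (5.9804, 37.5477) (33.3926, 80) (0, 80)]  |A|=839.2348
5. canonical 4-gon: [(0, 36.378) (5.9804, 37.5477) (33.3926, 80) (0, 80)]
6. shoelace: 839.2348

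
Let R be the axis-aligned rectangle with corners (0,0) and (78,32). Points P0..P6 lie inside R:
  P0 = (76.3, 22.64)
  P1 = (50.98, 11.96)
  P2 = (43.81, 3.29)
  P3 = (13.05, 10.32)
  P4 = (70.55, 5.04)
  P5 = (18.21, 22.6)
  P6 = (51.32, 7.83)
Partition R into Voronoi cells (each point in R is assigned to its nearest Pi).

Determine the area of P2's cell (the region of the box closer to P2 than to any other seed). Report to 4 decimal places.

Area of P2's cell: 261.6679

1. box [0,78]×[0,32]: [(0, 0) (78, 0) (78, 32) (0, 32)]
2. ⊥bis P2·P0 via (60.055,12.965): [(0, 0) (67.7765, 0) (48.7184, 32) (0, 32)]  |A|=1863.9184
3. ⊥bis P2·P1 via (47.395,7.625): [(0, 0) (56.6152, 0) (17.9206, 32) (0, 32)]  |A|=1192.5731
4. ⊥bis P2·P3 via (28.43,6.805): [(26.8748, 0) (56.6152, 0) (31.6023, 20.6854)]  |A|=307.5966
5. ⊥bis P2·P4 via (57.18,4.165): [(26.8748, 0) (56.6152, 0) (31.6023, 20.6854)]  |A|=307.5966
6. ⊥bis P2·P5 via (31.01,12.945): [(29.3217, 10.7068) (26.8748, 0) (56.6152, 0) (34.8332, 18.0135)]  |A|=288.43
7. ⊥bis P2·P6 via (47.565,5.56): [(29.3217, 10.7068) (26.8748, 0) (50.9262, 0) (45.2386, 9.4083) (34.8332, 18.0135)]  |A|=261.6679
8. canonical 5-gon: [(29.3217, 10.7068) (26.8748, 0) (50.9262, 0) (45.2386, 9.4083) (34.8332, 18.0135)]
9. shoelace: 261.6679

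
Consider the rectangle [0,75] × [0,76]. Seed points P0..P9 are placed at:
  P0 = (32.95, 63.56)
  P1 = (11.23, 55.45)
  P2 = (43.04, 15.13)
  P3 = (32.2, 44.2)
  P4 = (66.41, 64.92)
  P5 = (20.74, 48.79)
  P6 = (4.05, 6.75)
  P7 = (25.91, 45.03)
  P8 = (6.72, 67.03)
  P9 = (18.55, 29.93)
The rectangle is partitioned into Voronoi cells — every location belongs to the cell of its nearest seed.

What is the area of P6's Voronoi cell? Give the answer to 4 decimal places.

1. box [0,75]×[0,76]: [(0, 0) (75, 0) (75, 76) (0, 76)]
2. ⊥bis P6·P0 via (18.5,35.155): [(0, 44.5662) (0, 0) (75, 0) (75, 6.4127)]  |A|=1911.7086
3. ⊥bis P6·P1 via (7.64,31.1): [(34.1558, 27.1907) (0, 32.2264) (0, 0) (75, 0) (75, 6.4127)]  |A|=1700.9707
4. ⊥bis P6·P2 via (23.545,10.94): [(19.5908, 29.3381) (0, 32.2264) (0, 0) (25.8963, 0)]  |A|=695.5434
5. ⊥bis P6·P3 via (18.125,25.475): [(20.8634, 23.4166) (11.3741, 30.5495) (0, 32.2264) (0, 0) (25.8963, 0)]  |A|=671.9868
6. ⊥bis P6·P4 via (35.23,35.835): [(20.8634, 23.4166) (11.3741, 30.5495) (0, 32.2264) (0, 0) (25.8963, 0)]  |A|=671.9868
7. ⊥bis P6·P5 via (12.395,27.77): [(20.8634, 23.4166) (18.0681, 25.5178) (1.861, 31.952) (0, 32.2264) (0, 0) (25.8963, 0)]  |A|=652.7477
8. ⊥bis P6·P7 via (14.98,25.89): [(21.0806, 22.4062) (10.0749, 28.6911) (1.861, 31.952) (0, 32.2264) (0, 0) (25.8963, 0)]  |A|=643.9079
9. ⊥bis P6·P8 via (5.385,36.89): [(21.0806, 22.4062) (10.0749, 28.6911) (1.861, 31.952) (0, 32.2264) (0, 0) (25.8963, 0)]  |A|=643.9079
10. ⊥bis P6·P9 via (11.3,18.34): [(23.6095, 10.6399) (0, 25.4086) (0, 0) (25.8963, 0)]  |A|=437.7094
11. canonical 4-gon: [(23.6095, 10.6399) (0, 25.4086) (0, 0) (25.8963, 0)]
12. shoelace: 437.7094

Area of P6's cell: 437.7094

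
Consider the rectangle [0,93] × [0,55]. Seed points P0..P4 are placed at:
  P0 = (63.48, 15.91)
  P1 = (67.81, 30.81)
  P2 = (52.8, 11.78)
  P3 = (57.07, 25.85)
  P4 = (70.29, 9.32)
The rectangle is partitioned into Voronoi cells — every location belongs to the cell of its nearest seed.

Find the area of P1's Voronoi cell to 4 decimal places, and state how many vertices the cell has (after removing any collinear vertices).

1. box [0,93]×[0,55]: [(0, 0) (93, 0) (93, 55) (0, 55)]
2. ⊥bis P1·P0 via (65.645,23.36): [(0, 42.4367) (93, 15.4105) (93, 55) (0, 55)]  |A|=2425.1039
3. ⊥bis P1·P2 via (60.305,21.295): [(53.0445, 27.0218) (93, 15.4105) (93, 55) (17.5731, 55)]  |A|=1846.0651
4. ⊥bis P1·P3 via (62.44,28.33): [(64.5943, 23.6654) (93, 15.4105) (93, 55) (50.1231, 55)]  |A|=1234.0502
5. ⊥bis P1·P4 via (69.05,20.065): [(64.5943, 23.6654) (74.7285, 20.7203) (93, 22.8289) (93, 55) (50.1231, 55)]  |A|=1166.2777
6. canonical 5-gon: [(64.5943, 23.6654) (74.7285, 20.7203) (93, 22.8289) (93, 55) (50.1231, 55)]
7. shoelace: 1166.2777

Area of P1's cell: 1166.2777 (5 vertices)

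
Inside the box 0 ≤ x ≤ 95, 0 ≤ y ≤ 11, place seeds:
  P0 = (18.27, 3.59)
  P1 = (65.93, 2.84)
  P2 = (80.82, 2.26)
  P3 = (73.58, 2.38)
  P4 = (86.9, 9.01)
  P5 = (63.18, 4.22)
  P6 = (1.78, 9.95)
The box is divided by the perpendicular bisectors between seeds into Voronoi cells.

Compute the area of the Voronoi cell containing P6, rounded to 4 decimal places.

1. box [0,95]×[0,11]: [(0, 0) (95, 0) (95, 11) (0, 11)]
2. ⊥bis P6·P0 via (10.025,6.77): [(0, 0) (7.4139, 0) (11.6565, 11) (0, 11)]  |A|=104.8869
3. ⊥bis P6·P1 via (33.855,6.395): [(0, 0) (7.4139, 0) (11.6565, 11) (0, 11)]  |A|=104.8869
4. ⊥bis P6·P2 via (41.3,6.105): [(0, 0) (7.4139, 0) (11.6565, 11) (0, 11)]  |A|=104.8869
5. ⊥bis P6·P3 via (37.68,6.165): [(0, 0) (7.4139, 0) (11.6565, 11) (0, 11)]  |A|=104.8869
6. ⊥bis P6·P4 via (44.34,9.48): [(0, 0) (7.4139, 0) (11.6565, 11) (0, 11)]  |A|=104.8869
7. ⊥bis P6·P5 via (32.48,7.085): [(0, 0) (7.4139, 0) (11.6565, 11) (0, 11)]  |A|=104.8869
8. canonical 4-gon: [(0, 0) (7.4139, 0) (11.6565, 11) (0, 11)]
9. shoelace: 104.8869

Area of P6's cell: 104.8869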